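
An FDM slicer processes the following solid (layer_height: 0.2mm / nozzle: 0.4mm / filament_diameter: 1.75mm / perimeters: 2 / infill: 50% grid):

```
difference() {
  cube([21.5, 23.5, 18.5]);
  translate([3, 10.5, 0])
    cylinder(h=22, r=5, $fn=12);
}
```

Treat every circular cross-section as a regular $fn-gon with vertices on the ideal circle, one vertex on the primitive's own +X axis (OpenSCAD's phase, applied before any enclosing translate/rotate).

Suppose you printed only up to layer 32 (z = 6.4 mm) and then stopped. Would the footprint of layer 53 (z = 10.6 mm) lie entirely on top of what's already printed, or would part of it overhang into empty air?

Compare the two slices. At z = 6.4: the cube (footprint 21.5×23.5) is included at this height (area 505.25 mm²); the r=5 cylinder at (3, 10.5) gives a regular 12-gon of circumradius 5 (constant along its height) (area = (12/2)·5.000²·sin(360°/12) = 75.00 mm²); Taking the first minus the rest: starting from the 21.5×23.5 cube (505.25 mm²), the r=5 cylinder at (3, 10.5) partially overlaps it — only the 64.91 mm² overlap (of its 75.00 mm²) is removed, clipping the outline — area = 440.34 mm². At z = 10.6: the cube (footprint 21.5×23.5) is included at this height (area 505.25 mm²); the cylinder at (3, 10.5): section is a regular 12-gon, circumradius r=5 (area = (12/2)·5.000²·sin(360°/12) = 75.00 mm²); Subtracting the remaining from the first: starting from the 21.5×23.5 cube (505.25 mm²), the r=5 cylinder at (3, 10.5) partially overlaps it — only the 64.91 mm² overlap (of its 75.00 mm²) is removed, clipping the outline — area = 440.34 mm². Checking containment: the cross-section at z = 10.6 is a subset of the cross-section at z = 6.4.

entirely on top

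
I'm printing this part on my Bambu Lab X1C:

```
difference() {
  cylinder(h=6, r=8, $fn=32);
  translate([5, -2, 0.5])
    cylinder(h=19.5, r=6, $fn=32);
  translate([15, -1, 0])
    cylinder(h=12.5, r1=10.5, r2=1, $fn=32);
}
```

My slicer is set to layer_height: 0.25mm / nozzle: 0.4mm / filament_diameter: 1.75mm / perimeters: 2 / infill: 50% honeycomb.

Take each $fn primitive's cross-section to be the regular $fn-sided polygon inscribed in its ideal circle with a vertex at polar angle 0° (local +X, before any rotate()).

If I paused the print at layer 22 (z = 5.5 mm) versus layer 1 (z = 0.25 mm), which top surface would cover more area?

layer 1 (z = 0.25 mm)

Layer 22 (z = 5.5): the r=8 cylinder gives a regular 32-gon of circumradius 8 (constant along its height) (area = (32/2)·8.000²·sin(360°/32) = 199.77 mm²); the r=6 cylinder at (5, -2) contributes a regular 32-gon of circumradius 6 (area = (32/2)·6.000²·sin(360°/32) = 112.37 mm²); the cone at (15, -1): at t=0.440 of its height the radius interpolates to r₁+(r₂−r₁)t = 6.320, giving a regular 32-gon of that circumradius (area = (32/2)·6.320²·sin(360°/32) = 124.68 mm²); Subtracting the remaining from the first: starting from the r=8 cylinder (199.77 mm²), the r=6 cylinder at (5, -2) partially overlaps it — only the 77.25 mm² overlap (of its 112.37 mm²) is removed, clipping the outline; the cone at (15, -1) misses the remaining region (no effect) — area = 122.52 mm². So its area = 122.52 mm². Layer 1 (z = 0.25): the cylinder: section is a regular 32-gon, circumradius r=8 (area = (32/2)·8.000²·sin(360°/32) = 199.77 mm²); the cylinder at (5, -2) is not intersected at this z (z outside [0.5, 20]); the cone at (15, -1): at t=0.020 of its height the radius interpolates to r₁+(r₂−r₁)t = 10.310, giving a regular 32-gon of that circumradius (area = (32/2)·10.310²·sin(360°/32) = 331.80 mm²); Subtracting the remaining from the first: starting from the r=8 cylinder (199.77 mm²), the cone at (15, -1) partially overlaps it — only the 22.40 mm² overlap (of its 331.80 mm²) is removed, clipping the outline — area = 177.37 mm². So its area = 177.37 mm². Layer 1 is larger (177.37 vs 122.52 mm²).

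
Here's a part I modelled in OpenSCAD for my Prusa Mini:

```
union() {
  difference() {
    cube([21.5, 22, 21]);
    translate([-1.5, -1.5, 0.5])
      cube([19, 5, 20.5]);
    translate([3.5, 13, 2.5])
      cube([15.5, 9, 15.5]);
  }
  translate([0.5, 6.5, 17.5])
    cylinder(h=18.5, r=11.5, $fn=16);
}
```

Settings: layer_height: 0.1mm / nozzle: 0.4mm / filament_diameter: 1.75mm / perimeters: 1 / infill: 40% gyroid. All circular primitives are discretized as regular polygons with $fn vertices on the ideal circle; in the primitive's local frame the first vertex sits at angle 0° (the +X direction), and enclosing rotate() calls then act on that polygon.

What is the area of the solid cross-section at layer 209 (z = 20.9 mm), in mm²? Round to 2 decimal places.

674.58 mm²

At z = 20.9 mm: the 21.5×22 cube contributes its full rectangle (area 473.00 mm²); the cube at (-1.5, -1.5) is present — its section is the full 19×5 rectangle (area 95.00 mm²); the cube at (3.5, 13) is not intersected at this z (z outside [2.5, 18]); After the difference (first − rest): starting from the 21.5×22 cube (473.00 mm²), the 19×5 cube at (-1.5, -1.5) partially overlaps it — only the 61.25 mm² overlap (of its 95.00 mm²) is removed, clipping the outline — area = 411.75 mm²; the r=11.5 cylinder at (0.5, 6.5) gives a regular 16-gon of circumradius 11.5 (constant along its height) (area = (16/2)·11.500²·sin(360°/16) = 404.88 mm²); Taking the union: the regions partially overlap — summed areas 816.63 mm² minus the doubly-counted overlap 142.05 mm² gives 674.58 mm² — area = 674.58 mm². Overall, the cross-section is a single solid region. Net area = 674.58 mm².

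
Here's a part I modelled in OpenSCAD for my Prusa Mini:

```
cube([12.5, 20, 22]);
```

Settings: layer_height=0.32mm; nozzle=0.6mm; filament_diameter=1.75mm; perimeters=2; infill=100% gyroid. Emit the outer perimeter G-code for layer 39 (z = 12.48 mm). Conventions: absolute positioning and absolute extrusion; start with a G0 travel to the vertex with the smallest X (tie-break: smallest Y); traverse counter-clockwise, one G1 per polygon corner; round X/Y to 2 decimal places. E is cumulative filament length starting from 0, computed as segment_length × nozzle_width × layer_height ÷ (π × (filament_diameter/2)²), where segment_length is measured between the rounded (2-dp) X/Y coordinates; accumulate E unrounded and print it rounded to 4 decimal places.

At z = 12.48 mm: the cube (footprint 12.5×20) is included at this height. The outline is a single polygon with 4 vertices. Extrusion per mm of travel: 0.6 × 0.32 / (π × 0.875²) = 0.079824. Accumulating E over each segment gives final E = 5.1886.

G0 X0.00 Y0.00 Z12.48
G1 X12.50 Y0.00 E0.9978
G1 X12.50 Y20.00 E2.5943
G1 X0.00 Y20.00 E3.5921
G1 X0.00 Y0.00 E5.1886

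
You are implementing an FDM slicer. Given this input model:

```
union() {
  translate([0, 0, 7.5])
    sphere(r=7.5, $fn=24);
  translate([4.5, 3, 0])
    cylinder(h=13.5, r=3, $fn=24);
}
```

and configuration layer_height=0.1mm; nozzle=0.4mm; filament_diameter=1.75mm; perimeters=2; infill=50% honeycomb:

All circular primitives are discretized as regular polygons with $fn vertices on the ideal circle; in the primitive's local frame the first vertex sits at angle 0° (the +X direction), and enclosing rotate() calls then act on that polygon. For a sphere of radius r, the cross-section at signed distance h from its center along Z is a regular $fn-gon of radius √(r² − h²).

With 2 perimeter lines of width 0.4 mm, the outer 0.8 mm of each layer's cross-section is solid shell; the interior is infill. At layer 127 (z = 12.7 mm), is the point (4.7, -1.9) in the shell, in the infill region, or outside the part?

At z = 12.7 mm: the r=7.5 sphere contributes a regular 24-gon of circumradius √(7.5²−5.2²) = 5.405; the r=3 cylinder at (4.5, 3) contributes a regular 24-gon of circumradius 3; Merging all regions: the regions partially overlap (shared area 12.12 mm²), so overlapping operands fuse into one piece — 1 connected region. Overall, the cross-section is a single solid region. The nearest boundary edge runs (5.22, -1.40)→(4.68, -2.70); distance from the point to it = 0.29 mm. The point is inside the cross-section, 0.29 mm from the nearest boundary — within the 0.8 mm shell band (2 × 0.4).

shell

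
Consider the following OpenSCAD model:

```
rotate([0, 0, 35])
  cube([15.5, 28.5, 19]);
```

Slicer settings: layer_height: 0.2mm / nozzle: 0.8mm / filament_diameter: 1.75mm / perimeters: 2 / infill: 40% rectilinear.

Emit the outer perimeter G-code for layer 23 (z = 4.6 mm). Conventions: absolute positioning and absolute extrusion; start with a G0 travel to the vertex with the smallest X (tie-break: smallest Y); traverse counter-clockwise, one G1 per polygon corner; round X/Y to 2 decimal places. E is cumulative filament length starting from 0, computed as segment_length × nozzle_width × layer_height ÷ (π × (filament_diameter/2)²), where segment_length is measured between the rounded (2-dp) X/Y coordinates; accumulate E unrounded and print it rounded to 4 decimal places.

At z = 4.6 mm: the cube is present — its section is the full 15.5×28.5 rectangle; (whole slice rotated 35° about Z — lengths, areas and connectivity unchanged). The outline is a single polygon with 4 vertices. Extrusion per mm of travel: 0.8 × 0.2 / (π × 0.875²) = 0.066520. Accumulating E over each segment gives final E = 5.8548.

G0 X-16.35 Y23.35 Z4.60
G1 X0.00 Y0.00 E1.8962
G1 X12.70 Y8.89 E2.9274
G1 X-3.65 Y32.24 E4.8236
G1 X-16.35 Y23.35 E5.8548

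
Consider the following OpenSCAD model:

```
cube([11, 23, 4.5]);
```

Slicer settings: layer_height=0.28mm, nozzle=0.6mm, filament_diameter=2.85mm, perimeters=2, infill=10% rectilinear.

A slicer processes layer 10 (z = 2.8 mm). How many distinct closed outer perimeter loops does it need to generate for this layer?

At z = 2.8 mm: the 11×23 cube contributes its full rectangle. The result has 1 disconnected region.

1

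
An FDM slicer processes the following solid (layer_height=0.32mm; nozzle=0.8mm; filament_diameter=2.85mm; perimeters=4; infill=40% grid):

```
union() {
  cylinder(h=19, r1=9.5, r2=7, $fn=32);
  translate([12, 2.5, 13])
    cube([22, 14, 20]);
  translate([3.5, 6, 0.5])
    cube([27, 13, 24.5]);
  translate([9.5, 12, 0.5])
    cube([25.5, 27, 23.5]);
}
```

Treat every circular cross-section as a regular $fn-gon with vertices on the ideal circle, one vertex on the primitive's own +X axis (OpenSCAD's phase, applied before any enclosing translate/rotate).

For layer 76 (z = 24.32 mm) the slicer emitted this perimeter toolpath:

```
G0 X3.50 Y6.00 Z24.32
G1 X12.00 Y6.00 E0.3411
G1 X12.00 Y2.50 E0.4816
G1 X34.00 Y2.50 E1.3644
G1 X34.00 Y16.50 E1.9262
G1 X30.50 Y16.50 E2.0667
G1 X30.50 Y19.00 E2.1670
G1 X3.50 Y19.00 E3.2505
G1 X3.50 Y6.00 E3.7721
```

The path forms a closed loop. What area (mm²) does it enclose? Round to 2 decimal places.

464.75 mm²

Apply the shoelace formula to the sequence of (X, Y) vertices; enclosed area = 464.75 mm².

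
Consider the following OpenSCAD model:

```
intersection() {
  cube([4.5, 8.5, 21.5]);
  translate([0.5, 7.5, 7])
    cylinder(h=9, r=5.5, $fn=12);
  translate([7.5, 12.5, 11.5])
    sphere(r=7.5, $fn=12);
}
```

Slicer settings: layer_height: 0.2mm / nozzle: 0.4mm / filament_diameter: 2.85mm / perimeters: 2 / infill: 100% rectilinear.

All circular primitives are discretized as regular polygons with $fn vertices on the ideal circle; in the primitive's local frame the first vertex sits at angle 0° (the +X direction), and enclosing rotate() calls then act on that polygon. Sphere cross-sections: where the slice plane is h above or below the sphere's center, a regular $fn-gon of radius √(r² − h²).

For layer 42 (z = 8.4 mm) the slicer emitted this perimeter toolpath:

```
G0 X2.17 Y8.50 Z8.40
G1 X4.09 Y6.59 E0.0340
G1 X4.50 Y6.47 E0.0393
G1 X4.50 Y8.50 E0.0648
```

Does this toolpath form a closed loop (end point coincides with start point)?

Start point (G0): (2.17, 8.50). End point (last G1): the path does not return to the start — open.

no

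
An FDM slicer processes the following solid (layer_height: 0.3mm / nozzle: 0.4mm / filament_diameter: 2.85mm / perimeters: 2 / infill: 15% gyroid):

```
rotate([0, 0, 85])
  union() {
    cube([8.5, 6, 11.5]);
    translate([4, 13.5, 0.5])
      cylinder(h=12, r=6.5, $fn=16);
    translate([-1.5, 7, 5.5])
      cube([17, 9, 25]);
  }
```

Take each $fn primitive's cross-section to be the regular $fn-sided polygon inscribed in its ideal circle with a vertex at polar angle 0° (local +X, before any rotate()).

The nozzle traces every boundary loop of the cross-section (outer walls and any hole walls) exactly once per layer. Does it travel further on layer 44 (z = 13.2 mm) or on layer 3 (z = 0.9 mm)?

layer 3 (z = 0.9 mm)

Layer 44 (z = 13.2): the cube is not intersected at this z (z outside [0, 11.5]); the cylinder at (4, 13.5) is not intersected at this z (z outside [0.5, 12.5]); the cube at (-1.5, 7) is present — its section is the full 17×9 rectangle (perimeter 52.00 mm); Taking the union: only the 17×9 cube at (-1.5, 7) is present, so the union is just that shape — boundary = 52.00 mm; (rotated 85° about Z; rotation is an isometry so areas/perimeters/island counts are preserved). So its perimeter = 52.00 mm. Layer 3 (z = 0.9): the cube is present — its section is the full 8.5×6 rectangle (perimeter 29.00 mm); the r=6.5 cylinder at (4, 13.5) gives a regular 16-gon of circumradius 6.5 (constant along its height) (perimeter = 2·16·6.500·sin(180°/16) = 40.58 mm); the cube at (-1.5, 7) does not reach this height (z outside [5.5, 30.5]); Combining (union): the 2 present regions are separate (no shared area or edge), so areas and boundary lengths simply add and each stays a separate island — boundary = 69.58 mm; (whole slice rotated 85° about Z — lengths, areas and connectivity unchanged). So its perimeter = 69.58 mm. Layer 3 is larger (69.58 vs 52.00 mm).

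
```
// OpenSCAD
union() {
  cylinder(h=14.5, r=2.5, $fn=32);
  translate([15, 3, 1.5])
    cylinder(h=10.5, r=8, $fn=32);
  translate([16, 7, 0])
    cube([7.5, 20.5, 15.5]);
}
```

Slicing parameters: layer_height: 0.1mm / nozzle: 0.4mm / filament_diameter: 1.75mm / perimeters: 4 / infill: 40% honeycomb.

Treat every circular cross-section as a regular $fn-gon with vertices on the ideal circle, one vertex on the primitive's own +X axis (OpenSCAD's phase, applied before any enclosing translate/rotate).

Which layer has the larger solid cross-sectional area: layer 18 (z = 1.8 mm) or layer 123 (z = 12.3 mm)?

Layer 18 (z = 1.8): the cylinder: section is a regular 32-gon, circumradius r=2.5 (area = (32/2)·2.500²·sin(360°/32) = 19.51 mm²); the r=8 cylinder at (15, 3) contributes a regular 32-gon of circumradius 8 (area = (32/2)·8.000²·sin(360°/32) = 199.77 mm²); the cube at (16, 7) (footprint 7.5×20.5) is included at this height (area 153.75 mm²); Merging all regions: the regions partially overlap — summed areas 373.03 mm² minus the doubly-counted overlap 15.49 mm² gives 357.54 mm² — area = 357.54 mm². So its area = 357.54 mm². Layer 123 (z = 12.3): the cylinder: section is a regular 32-gon, circumradius r=2.5 (area = (32/2)·2.500²·sin(360°/32) = 19.51 mm²); the cylinder at (15, 3) is not intersected at this z (z outside [1.5, 12]); the cube at (16, 7) (footprint 7.5×20.5) is included at this height (area 153.75 mm²); Merging all regions: the 2 present regions are separate (no shared area or edge), so areas and boundary lengths simply add and each stays a separate island — area = 173.26 mm². So its area = 173.26 mm². Layer 18 is larger (357.54 vs 173.26 mm²).

layer 18 (z = 1.8 mm)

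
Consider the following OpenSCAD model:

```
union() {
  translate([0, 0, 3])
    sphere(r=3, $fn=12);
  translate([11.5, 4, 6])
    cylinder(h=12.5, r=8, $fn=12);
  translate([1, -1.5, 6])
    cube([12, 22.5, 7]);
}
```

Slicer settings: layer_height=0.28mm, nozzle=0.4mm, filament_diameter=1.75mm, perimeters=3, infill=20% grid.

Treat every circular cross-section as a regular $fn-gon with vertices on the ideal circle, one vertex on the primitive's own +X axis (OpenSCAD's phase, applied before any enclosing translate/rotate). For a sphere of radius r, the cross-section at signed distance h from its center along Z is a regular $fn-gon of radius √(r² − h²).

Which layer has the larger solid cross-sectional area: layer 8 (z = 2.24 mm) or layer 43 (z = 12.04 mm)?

layer 43 (z = 12.04 mm)

Layer 8 (z = 2.24): the sphere: section is a regular 12-gon, circumradius = √(r²−h²) = √(3²−0.76²) = 2.902 (area = (12/2)·2.902²·sin(360°/12) = 25.27 mm²); the cylinder at (11.5, 4) does not reach this height (z outside [6, 18.5]); the cube at (1, -1.5) is absent (z outside [6, 13]); Merging all regions: only the r=3 sphere is present, so the union is just that shape — area = 25.27 mm². So its area = 25.27 mm². Layer 43 (z = 12.04): the sphere does not reach this height (|z−center|=9.040 > r=3); the cylinder at (11.5, 4): section is a regular 12-gon, circumradius r=8 (area = (12/2)·8.000²·sin(360°/12) = 192.00 mm²); the 12×22.5 cube at (1, -1.5) contributes its full rectangle (area 270.00 mm²); Taking the union: the regions partially overlap — summed areas 462.00 mm² minus the doubly-counted overlap 107.07 mm² gives 354.93 mm² — area = 354.93 mm². So its area = 354.93 mm². Layer 43 is larger (354.93 vs 25.27 mm²).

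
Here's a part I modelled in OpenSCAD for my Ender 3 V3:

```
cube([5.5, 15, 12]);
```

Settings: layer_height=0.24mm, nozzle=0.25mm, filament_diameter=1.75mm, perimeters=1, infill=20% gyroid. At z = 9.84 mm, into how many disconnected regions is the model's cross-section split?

At z = 9.84 mm: the cube is present — its section is the full 5.5×15 rectangle. The result has 1 disconnected region.

1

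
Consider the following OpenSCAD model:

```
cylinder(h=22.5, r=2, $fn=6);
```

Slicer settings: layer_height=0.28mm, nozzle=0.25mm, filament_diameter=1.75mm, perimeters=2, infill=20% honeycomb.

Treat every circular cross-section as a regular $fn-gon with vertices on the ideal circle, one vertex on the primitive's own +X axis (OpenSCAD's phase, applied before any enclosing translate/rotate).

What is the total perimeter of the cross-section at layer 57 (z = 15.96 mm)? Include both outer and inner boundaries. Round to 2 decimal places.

At z = 15.96 mm: the cylinder: section is a regular 6-gon, circumradius r=2 (perimeter = 2·6·2.000·sin(180°/6) = 12.00 mm). Overall, the cross-section is a single solid region. Total boundary length (outer) = 12.00 mm.

12.00 mm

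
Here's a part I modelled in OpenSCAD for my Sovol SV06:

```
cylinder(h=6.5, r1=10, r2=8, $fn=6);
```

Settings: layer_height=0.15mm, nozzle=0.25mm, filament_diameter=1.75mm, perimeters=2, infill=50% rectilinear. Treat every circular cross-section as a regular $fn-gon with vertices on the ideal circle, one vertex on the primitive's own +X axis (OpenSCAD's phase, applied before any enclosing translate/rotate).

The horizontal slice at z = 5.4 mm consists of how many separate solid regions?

At z = 5.4 mm: the cone (r1=10→r2=8) has section circumradius 8.338 here — a regular 6-gon. The result has 1 disconnected region.

1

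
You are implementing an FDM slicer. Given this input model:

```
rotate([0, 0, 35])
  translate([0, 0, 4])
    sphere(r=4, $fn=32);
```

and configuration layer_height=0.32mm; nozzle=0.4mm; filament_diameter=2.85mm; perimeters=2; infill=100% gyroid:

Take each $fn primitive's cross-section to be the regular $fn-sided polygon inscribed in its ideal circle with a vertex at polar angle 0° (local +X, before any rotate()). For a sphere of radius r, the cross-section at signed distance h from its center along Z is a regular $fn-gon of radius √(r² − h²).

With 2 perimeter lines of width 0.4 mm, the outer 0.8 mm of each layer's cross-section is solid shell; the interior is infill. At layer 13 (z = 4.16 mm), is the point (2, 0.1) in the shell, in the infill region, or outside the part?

At z = 4.16 mm: the sphere: section is a regular 32-gon, circumradius = √(r²−h²) = √(4²−0.16²) = 3.997; (rotated 35° about Z; rotation is an isometry so areas/perimeters/island counts are preserved). Overall, the cross-section is a single solid region. Undo the 35° rotation: the query point maps to (1.696, -1.065) in the un-rotated model frame. The nearest boundary edge runs (3.32, -2.22)→(3.69, -1.53); distance from the point to it = 1.98 mm. The point is inside the cross-section and 1.98 mm from the nearest boundary — more than the 0.8 mm shell width (2 × 0.4), so it's in the infill interior.

infill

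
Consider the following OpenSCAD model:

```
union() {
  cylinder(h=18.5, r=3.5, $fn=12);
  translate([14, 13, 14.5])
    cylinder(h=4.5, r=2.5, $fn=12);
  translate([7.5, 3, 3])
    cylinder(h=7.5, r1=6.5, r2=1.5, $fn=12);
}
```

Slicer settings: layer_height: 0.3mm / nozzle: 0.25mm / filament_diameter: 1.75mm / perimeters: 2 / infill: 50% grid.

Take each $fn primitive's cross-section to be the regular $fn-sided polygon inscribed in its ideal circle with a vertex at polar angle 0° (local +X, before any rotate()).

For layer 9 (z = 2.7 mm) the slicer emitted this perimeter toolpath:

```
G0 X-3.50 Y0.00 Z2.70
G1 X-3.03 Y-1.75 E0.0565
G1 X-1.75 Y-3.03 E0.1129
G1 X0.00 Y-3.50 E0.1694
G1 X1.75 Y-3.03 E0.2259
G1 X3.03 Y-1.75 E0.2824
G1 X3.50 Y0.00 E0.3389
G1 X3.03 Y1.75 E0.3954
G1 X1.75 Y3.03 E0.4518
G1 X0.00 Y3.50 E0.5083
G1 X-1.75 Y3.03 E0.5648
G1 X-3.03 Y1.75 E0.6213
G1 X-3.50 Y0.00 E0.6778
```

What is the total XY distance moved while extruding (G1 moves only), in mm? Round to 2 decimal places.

Sum the Euclidean lengths of each G1 segment: total = 21.74 mm.

21.74 mm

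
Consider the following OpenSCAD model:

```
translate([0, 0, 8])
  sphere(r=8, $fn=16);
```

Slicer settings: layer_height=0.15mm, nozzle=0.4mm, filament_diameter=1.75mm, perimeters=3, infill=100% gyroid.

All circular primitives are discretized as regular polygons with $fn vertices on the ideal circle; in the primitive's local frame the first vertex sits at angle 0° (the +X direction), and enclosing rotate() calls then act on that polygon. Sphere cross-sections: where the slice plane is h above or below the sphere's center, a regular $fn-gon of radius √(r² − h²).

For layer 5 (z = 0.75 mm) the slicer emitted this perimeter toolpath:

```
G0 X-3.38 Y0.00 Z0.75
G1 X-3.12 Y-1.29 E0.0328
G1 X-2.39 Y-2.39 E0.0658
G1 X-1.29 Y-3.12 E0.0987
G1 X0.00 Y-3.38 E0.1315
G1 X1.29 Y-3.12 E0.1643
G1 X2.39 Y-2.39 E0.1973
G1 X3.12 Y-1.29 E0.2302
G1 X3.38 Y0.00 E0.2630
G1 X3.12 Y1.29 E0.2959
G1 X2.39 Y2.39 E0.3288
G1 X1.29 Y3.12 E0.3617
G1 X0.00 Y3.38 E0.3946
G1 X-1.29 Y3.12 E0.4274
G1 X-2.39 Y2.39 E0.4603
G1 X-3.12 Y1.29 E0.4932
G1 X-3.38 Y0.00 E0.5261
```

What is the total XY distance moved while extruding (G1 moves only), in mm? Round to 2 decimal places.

Sum the Euclidean lengths of each G1 segment: total = 21.09 mm.

21.09 mm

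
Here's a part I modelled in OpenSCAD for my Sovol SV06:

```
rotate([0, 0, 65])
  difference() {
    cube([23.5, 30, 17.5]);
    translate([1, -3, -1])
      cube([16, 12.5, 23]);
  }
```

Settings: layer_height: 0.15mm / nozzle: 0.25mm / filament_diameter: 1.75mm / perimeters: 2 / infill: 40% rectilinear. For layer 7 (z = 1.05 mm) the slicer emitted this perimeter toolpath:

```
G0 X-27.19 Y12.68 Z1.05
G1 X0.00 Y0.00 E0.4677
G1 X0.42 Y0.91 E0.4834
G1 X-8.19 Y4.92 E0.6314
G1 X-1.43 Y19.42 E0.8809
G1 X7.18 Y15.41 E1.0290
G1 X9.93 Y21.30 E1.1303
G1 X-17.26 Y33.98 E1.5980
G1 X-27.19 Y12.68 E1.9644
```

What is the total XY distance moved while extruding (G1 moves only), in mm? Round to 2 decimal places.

Sum the Euclidean lengths of each G1 segment: total = 126.00 mm.

126.00 mm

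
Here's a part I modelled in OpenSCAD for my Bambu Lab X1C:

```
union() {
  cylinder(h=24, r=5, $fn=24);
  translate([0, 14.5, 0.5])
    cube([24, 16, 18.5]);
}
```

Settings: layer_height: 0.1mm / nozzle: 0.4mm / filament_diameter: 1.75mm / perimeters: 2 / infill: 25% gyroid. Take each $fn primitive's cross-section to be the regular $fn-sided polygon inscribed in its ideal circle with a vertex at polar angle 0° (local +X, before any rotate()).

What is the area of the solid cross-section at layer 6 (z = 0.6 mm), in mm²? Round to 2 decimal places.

461.65 mm²

At z = 0.6 mm: the r=5 cylinder gives a regular 24-gon of circumradius 5 (constant along its height) (area = (24/2)·5.000²·sin(360°/24) = 77.65 mm²); the cube at (0, 14.5) (footprint 24×16) is included at this height (area 384.00 mm²); Merging all regions: the 2 present regions are separate (no shared area or edge), so areas and boundary lengths simply add and each stays a separate island — area = 461.65 mm². Overall, the cross-section has 2 separate islands. Net area = 461.65 mm².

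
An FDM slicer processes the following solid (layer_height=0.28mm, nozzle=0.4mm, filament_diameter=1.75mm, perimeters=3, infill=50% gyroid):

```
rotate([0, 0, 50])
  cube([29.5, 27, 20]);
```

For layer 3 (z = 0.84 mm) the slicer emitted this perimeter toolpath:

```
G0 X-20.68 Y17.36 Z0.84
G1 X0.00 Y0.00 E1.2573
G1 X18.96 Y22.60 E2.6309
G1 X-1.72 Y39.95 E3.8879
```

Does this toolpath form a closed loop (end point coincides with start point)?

Start point (G0): (-20.68, 17.36). End point (last G1): the path does not return to the start — open.

no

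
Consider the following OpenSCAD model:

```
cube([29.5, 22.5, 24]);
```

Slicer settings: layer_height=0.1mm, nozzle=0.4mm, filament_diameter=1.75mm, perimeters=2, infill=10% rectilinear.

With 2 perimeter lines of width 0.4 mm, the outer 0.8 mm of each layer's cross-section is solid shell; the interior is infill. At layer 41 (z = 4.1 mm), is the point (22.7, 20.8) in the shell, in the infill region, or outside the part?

At z = 4.1 mm: the cube (footprint 29.5×22.5) is included at this height. Overall, the cross-section is a single solid region. The nearest boundary edge runs (29.50, 22.50)→(0.00, 22.50); distance from the point to it = 1.70 mm. The point is inside the cross-section and 1.70 mm from the nearest boundary — more than the 0.8 mm shell width (2 × 0.4), so it's in the infill interior.

infill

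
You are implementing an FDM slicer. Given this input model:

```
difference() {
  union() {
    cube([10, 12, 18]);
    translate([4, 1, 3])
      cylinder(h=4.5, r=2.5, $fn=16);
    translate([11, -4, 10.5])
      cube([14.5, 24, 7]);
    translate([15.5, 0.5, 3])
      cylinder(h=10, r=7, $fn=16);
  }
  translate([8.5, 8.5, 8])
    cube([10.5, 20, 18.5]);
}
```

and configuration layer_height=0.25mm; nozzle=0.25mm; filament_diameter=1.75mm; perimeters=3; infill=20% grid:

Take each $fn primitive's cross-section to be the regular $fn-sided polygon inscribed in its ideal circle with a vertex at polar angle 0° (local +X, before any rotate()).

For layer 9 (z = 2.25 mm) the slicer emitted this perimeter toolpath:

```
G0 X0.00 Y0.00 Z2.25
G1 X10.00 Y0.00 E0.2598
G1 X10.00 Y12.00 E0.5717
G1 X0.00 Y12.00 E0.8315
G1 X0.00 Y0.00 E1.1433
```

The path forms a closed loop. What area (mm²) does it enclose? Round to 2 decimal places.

120.00 mm²

Apply the shoelace formula to the sequence of (X, Y) vertices; enclosed area = 120.00 mm².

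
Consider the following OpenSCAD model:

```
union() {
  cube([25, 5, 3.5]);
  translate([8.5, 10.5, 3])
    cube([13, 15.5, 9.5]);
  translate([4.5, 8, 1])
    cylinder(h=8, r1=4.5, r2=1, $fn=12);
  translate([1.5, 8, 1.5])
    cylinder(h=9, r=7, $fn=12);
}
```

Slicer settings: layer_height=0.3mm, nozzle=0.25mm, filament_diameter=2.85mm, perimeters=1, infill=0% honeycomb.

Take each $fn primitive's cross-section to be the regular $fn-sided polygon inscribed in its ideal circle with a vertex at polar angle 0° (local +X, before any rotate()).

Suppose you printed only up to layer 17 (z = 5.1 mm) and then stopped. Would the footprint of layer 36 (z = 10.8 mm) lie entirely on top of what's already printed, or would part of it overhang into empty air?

Compare the two slices. At z = 5.1: the cube is absent (z outside [0, 3.5]); the cube at (8.5, 10.5) (footprint 13×15.5) is included at this height (area 201.50 mm²); the cone at (4.5, 8) contributes a regular 12-gon of circumradius 2.706 (interpolated between r1=4.5 and r2=1 at t=0.512) (area = (12/2)·2.706²·sin(360°/12) = 21.97 mm²); the r=7 cylinder at (1.5, 8) contributes a regular 12-gon of circumradius 7 (area = (12/2)·7.000²·sin(360°/12) = 147.00 mm²); Combining (union): the regions partially overlap — summed areas 370.47 mm² minus the doubly-counted overlap 21.97 mm² gives 348.50 mm² — area = 348.50 mm². At z = 10.8: the cube is absent (z outside [0, 3.5]); the 13×15.5 cube at (8.5, 10.5) contributes its full rectangle (area 201.50 mm²); the cone at (4.5, 8) is not intersected at this z (z outside [1, 9]); the cylinder at (1.5, 8) does not reach this height (z outside [1.5, 10.5]); Merging all regions: only the 13×15.5 cube at (8.5, 10.5) is present, so the union is just that shape — area = 201.50 mm². Checking containment: the cross-section at z = 10.8 is a subset of the cross-section at z = 5.1.

entirely on top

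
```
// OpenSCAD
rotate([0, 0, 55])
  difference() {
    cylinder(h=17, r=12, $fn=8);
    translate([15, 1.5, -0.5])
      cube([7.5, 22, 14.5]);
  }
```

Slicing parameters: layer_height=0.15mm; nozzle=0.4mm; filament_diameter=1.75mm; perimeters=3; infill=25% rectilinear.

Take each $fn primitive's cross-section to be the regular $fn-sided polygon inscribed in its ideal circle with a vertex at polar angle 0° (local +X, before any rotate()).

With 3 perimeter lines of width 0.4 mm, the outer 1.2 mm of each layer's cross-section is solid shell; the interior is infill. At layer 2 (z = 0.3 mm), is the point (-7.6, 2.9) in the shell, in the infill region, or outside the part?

At z = 0.3 mm: the cylinder: section is a regular 8-gon, circumradius r=12; the cube at (15, 1.5) (footprint 7.5×22) is included at this height; Taking the first minus the rest: starting from the r=12 cylinder, the 7.5×22 cube at (15, 1.5) misses the remaining region (no effect) — 1 connected region; (whole slice rotated 55° about Z — lengths, areas and connectivity unchanged). Overall, the cross-section is a single solid region. Undo the 55° rotation: the query point maps to (-1.984, 7.889) in the un-rotated model frame. The nearest boundary edge runs (-8.49, 8.49)→(0.00, 12.00); distance from the point to it = 3.04 mm. The point is inside the cross-section and 3.04 mm from the nearest boundary — more than the 1.2 mm shell width (3 × 0.4), so it's in the infill interior.

infill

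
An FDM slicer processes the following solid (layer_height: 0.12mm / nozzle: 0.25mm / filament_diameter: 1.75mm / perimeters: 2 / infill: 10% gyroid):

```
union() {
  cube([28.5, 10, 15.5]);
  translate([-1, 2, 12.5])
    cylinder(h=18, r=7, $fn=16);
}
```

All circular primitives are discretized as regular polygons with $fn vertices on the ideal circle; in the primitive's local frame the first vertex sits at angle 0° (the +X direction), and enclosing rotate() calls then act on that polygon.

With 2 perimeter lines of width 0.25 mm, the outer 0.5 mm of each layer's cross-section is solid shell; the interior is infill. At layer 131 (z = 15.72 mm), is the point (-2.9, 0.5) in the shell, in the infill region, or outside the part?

At z = 15.72 mm: the cube is absent (z outside [0, 15.5]); the r=7 cylinder at (-1, 2) contributes a regular 16-gon of circumradius 7; Combining (union): only the r=7 cylinder at (-1, 2) is present, so the union is just that shape — 1 connected region. Overall, the cross-section is a single solid region. The nearest boundary edge runs (-7.47, -0.68)→(-5.95, -2.95); distance from the point to it = 4.45 mm. The point is inside the cross-section and 4.45 mm from the nearest boundary — more than the 0.5 mm shell width (2 × 0.25), so it's in the infill interior.

infill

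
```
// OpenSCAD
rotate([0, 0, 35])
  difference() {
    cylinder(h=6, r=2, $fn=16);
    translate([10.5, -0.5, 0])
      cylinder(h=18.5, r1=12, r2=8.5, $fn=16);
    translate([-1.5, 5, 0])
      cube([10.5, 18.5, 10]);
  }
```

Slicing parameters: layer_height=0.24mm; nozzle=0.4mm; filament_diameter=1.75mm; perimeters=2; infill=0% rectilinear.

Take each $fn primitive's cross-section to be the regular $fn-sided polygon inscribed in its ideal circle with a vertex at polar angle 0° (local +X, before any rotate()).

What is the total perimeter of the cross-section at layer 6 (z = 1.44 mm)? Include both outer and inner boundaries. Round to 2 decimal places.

At z = 1.44 mm: the cylinder: section is a regular 16-gon, circumradius r=2 (perimeter = 2·16·2.000·sin(180°/16) = 12.49 mm); the cone at (10.5, -0.5) (r1=12→r2=8.5) has section circumradius 11.728 here — a regular 16-gon (perimeter = 2·16·11.728·sin(180°/16) = 73.21 mm); the cube at (-1.5, 5) (footprint 10.5×18.5) is included at this height (perimeter 58.00 mm); After the difference (first − rest): starting from the r=2 cylinder, the cone at (10.5, -0.5) partially overlaps it — only the 10.03 mm² overlap (of its 421.06 mm²) is removed, clipping the outline; the 10.5×18.5 cube at (-1.5, 5) misses the remaining region (no effect) — boundary = 8.03 mm; (whole slice rotated 35° about Z — lengths, areas and connectivity unchanged). Overall, the cross-section is a single solid region. Total boundary length (outer) = 8.03 mm.

8.03 mm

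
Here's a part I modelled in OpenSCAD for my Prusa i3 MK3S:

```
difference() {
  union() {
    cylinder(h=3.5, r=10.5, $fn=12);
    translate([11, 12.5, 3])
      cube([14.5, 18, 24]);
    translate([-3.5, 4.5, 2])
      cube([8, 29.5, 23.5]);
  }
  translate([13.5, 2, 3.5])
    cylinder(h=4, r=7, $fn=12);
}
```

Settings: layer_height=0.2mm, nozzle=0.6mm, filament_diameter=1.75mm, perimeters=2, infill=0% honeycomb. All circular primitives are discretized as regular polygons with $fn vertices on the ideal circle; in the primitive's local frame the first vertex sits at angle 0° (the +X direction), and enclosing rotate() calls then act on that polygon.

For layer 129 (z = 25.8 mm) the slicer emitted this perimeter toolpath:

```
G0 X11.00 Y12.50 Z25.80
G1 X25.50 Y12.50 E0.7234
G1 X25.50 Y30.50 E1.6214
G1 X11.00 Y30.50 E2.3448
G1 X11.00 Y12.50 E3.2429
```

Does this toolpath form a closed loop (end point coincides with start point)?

Start point (G0): (11.00, 12.50). End point (last G1): the path returns to the start — closed.

yes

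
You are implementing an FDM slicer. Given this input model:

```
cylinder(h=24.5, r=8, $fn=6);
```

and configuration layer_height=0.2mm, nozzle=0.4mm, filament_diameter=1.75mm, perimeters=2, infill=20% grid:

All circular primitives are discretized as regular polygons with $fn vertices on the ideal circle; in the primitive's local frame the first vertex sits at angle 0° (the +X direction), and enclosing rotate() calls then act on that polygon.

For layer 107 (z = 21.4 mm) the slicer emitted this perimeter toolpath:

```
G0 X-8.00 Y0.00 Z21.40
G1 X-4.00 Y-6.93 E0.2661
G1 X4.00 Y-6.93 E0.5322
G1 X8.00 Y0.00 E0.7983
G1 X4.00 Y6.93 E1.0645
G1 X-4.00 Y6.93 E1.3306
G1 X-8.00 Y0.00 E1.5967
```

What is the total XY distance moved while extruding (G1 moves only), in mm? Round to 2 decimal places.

48.01 mm

Sum the Euclidean lengths of each G1 segment: total = 48.01 mm.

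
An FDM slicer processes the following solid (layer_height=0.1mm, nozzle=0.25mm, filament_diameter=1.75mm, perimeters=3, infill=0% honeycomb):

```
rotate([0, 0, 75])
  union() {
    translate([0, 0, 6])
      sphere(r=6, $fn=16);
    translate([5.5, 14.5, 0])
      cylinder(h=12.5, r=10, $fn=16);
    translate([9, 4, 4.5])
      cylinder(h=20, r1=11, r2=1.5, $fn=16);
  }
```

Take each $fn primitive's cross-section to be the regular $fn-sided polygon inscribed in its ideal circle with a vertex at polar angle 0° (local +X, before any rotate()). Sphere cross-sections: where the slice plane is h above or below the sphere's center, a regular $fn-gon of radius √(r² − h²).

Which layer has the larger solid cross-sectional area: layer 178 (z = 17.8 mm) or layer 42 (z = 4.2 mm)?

Layer 178 (z = 17.8): the sphere does not reach this height (|z−center|=11.800 > r=6); the cylinder at (5.5, 14.5) is absent (z outside [0, 12.5]); the cone at (9, 4) contributes a regular 16-gon of circumradius 4.682 (interpolated between r1=11 and r2=1.5 at t=0.665) (area = (16/2)·4.682²·sin(360°/16) = 67.13 mm²); Merging all regions: only the cone at (9, 4) is present, so the union is just that shape — area = 67.13 mm²; (whole slice rotated 75° about Z — lengths, areas and connectivity unchanged). So its area = 67.13 mm². Layer 42 (z = 4.2): the r=6 sphere contributes a regular 16-gon of circumradius √(6²−1.8²) = 5.724 (area = (16/2)·5.724²·sin(360°/16) = 100.29 mm²); the r=10 cylinder at (5.5, 14.5) gives a regular 16-gon of circumradius 10 (constant along its height) (area = (16/2)·10.000²·sin(360°/16) = 306.15 mm²); the cone at (9, 4) is not intersected at this z (z outside [4.5, 24.5]); Taking the union: the regions partially overlap — summed areas 406.44 mm² minus the doubly-counted overlap 0.10 mm² gives 406.34 mm² — area = 406.34 mm²; (whole slice rotated 75° about Z — lengths, areas and connectivity unchanged). So its area = 406.34 mm². Layer 42 is larger (406.34 vs 67.13 mm²).

layer 42 (z = 4.2 mm)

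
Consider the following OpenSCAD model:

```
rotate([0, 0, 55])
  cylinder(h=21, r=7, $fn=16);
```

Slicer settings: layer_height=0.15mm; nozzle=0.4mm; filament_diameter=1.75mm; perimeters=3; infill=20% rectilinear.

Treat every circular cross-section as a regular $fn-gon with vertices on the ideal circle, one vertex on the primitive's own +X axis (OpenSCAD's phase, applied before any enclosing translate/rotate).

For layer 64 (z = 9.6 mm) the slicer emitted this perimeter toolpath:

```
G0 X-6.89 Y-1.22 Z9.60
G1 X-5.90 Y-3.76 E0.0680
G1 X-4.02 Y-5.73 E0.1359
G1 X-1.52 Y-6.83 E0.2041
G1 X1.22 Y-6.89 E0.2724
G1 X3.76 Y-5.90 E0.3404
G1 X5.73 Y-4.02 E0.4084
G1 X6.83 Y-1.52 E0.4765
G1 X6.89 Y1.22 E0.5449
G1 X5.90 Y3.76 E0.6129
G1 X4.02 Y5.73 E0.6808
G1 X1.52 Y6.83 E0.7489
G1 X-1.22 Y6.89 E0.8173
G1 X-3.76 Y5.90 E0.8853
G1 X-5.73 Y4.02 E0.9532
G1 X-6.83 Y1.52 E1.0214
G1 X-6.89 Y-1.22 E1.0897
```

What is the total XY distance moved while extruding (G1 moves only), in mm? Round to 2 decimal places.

43.68 mm

Sum the Euclidean lengths of each G1 segment: total = 43.68 mm.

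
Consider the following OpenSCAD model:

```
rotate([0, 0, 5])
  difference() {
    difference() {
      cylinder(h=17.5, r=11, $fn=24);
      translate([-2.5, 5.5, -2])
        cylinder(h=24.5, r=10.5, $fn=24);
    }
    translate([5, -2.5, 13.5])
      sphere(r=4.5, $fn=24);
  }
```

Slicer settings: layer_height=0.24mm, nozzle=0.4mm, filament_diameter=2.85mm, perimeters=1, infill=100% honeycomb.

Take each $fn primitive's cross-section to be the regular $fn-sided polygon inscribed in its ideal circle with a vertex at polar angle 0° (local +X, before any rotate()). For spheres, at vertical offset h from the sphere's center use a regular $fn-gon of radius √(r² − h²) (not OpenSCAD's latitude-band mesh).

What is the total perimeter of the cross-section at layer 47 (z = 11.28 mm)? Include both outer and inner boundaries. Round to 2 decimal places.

78.37 mm

At z = 11.28 mm: the cylinder: section is a regular 24-gon, circumradius r=11 (perimeter = 2·24·11.000·sin(180°/24) = 68.92 mm); the r=10.5 cylinder at (-2.5, 5.5) contributes a regular 24-gon of circumradius 10.5 (perimeter = 2·24·10.500·sin(180°/24) = 65.79 mm); After the difference (first − rest): starting from the r=11 cylinder, the r=10.5 cylinder at (-2.5, 5.5) partially overlaps it — only the 231.24 mm² overlap (of its 342.42 mm²) is removed, clipping the outline — boundary = 71.21 mm; the sphere at (5, -2.5): section is a regular 24-gon, circumradius = √(r²−h²) = √(4.5²−2.22²) = 3.914 (perimeter = 2·24·3.914·sin(180°/24) = 24.52 mm); Taking the first minus the rest: starting from that combined region, the r=4.5 sphere at (5, -2.5) partially overlaps it — only the 29.63 mm² overlap (of its 47.59 mm²) is removed, clipping the outline — boundary = 78.37 mm; (whole slice rotated 5° about Z — lengths, areas and connectivity unchanged). Overall, the cross-section is a single solid region. Total boundary length (outer) = 78.37 mm.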